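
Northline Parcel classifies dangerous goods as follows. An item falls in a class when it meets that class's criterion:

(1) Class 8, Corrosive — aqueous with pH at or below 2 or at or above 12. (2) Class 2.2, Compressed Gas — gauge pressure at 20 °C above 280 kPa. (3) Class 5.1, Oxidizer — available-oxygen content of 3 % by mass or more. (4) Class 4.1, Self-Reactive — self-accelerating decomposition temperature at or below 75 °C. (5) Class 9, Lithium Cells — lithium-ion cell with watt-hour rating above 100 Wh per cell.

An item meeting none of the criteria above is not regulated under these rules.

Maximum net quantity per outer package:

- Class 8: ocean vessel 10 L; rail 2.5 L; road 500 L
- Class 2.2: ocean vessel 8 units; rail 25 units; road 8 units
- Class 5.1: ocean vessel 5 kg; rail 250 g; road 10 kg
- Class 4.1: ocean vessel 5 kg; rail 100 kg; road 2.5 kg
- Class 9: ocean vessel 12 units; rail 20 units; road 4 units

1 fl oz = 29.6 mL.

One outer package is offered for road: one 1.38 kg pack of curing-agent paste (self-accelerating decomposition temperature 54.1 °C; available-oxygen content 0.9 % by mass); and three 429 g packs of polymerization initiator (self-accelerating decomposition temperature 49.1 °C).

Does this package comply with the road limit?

The curing-agent paste has self-accelerating decomposition temperature 54.1 °C, which is ≤ 75 °C, so it is Class 4.1 (Self-Reactive).
Self-accelerating decomposition temperature 49.1 °C meets the Class 4.1 criterion (Self-Reactive), so the polymerization initiator is Class 4.1.
Class 4.1 net quantity: 1.38 kg + (three 429 g packs = 1.287 kg) = 2.667 kg.
That exceeds the Class 4.1 road limit of 2.5 kg.

No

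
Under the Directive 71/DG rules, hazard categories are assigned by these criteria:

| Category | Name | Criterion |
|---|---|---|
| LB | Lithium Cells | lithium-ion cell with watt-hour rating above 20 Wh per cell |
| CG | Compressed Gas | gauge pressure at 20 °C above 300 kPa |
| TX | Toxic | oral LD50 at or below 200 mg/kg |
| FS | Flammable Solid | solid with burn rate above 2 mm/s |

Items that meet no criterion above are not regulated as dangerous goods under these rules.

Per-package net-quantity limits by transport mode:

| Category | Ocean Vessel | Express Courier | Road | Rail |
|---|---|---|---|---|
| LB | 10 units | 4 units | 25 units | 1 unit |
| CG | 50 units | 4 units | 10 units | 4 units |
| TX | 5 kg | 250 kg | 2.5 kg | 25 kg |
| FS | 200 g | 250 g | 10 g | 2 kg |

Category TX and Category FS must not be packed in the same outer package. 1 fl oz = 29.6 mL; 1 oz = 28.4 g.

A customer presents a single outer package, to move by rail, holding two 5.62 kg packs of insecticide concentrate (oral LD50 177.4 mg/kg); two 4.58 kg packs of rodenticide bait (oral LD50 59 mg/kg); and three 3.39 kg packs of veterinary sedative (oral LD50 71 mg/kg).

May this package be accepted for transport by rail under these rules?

No

With oral LD50 177.4 mg/kg (≤ 200 mg/kg), the insecticide concentrate falls in Category TX.
The rodenticide bait has oral LD50 59 mg/kg, which is ≤ 200 mg/kg, so it is Category TX (Toxic).
The veterinary sedative has oral LD50 71 mg/kg, which is ≤ 200 mg/kg, so it is Category TX (Toxic).
Category TX net quantity: (two 5.62 kg packs = 11.24 kg) + (two 4.58 kg packs = 9.16 kg) + (three 3.39 kg packs = 10.17 kg) = 30.57 kg.
30.57 kg > 25 kg (rail limit, Category TX) — over the limit.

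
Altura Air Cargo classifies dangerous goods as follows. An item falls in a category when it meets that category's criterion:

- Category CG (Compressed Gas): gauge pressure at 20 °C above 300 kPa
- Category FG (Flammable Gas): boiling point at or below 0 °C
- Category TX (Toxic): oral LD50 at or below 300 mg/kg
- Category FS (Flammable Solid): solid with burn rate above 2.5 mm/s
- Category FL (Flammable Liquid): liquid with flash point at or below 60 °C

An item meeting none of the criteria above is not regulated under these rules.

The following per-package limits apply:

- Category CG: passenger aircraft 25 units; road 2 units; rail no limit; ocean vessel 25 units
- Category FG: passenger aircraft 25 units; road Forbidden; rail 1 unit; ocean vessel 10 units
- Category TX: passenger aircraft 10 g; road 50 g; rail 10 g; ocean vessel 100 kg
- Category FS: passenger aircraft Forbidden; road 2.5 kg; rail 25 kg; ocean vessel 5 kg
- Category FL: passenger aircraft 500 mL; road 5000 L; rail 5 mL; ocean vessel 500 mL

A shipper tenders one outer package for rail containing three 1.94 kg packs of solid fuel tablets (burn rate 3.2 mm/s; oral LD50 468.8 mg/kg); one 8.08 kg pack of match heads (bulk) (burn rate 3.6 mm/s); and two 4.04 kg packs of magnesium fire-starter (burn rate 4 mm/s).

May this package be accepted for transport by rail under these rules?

Yes

The solid fuel tablets have burn rate 3.2 mm/s, which is > 2.5 mm/s, so they are Category FS (Flammable Solid).
Burn rate 3.6 mm/s meets the Category FS criterion (Flammable Solid), so the match heads (bulk) are Category FS.
Magnesium fire-starter: burn rate 4 mm/s > 2.5 mm/s → Category FS (Flammable Solid).
Total Category FS: (three 1.94 kg packs = 5.82 kg) + 8.08 kg + (two 4.04 kg packs = 8.08 kg) = 21.98 kg.
That is within the Category FS rail limit of 25 kg.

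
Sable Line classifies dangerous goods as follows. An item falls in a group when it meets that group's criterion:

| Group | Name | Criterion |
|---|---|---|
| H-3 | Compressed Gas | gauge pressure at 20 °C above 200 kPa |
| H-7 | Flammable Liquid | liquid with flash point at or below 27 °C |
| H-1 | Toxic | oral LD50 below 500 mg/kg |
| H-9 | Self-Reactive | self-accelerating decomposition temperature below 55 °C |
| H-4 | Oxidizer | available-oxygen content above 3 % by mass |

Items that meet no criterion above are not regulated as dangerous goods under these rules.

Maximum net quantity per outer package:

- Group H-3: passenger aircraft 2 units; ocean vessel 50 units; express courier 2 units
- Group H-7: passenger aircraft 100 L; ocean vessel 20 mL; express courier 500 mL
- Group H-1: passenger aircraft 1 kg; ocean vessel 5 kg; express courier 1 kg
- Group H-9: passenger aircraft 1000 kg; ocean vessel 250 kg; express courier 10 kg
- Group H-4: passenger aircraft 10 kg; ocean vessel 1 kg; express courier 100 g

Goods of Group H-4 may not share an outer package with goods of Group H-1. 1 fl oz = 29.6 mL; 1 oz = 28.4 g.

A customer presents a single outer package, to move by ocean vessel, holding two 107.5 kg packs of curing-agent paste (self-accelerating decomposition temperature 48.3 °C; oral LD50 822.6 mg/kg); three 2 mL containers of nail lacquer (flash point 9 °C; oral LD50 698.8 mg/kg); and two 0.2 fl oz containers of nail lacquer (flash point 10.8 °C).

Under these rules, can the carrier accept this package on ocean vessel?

Yes

The curing-agent paste has self-accelerating decomposition temperature 48.3 °C, which is < 55 °C, so it is Group H-9 (Self-Reactive).
Flash point 9 °C meets the Group H-7 criterion (Flammable Liquid), so the nail lacquer is Group H-7.
Flash point 10.8 °C meets the Group H-7 criterion (Flammable Liquid), so the nail lacquer is Group H-7.
Total Group H-7: (three 2 mL containers = 6 mL) + (two 0.2 fl oz containers = 11.84 mL) = 17.84 mL.
17.84 mL is within the ocean vessel limit of 20 mL for Group H-7.
Group H-9 quantity: two 107.5 kg packs = 215 kg.
215 kg ≤ 250 kg (ocean vessel limit, Group H-9) — within limit.
The segregation rule (Group H-4 with Group H-1) does not apply to Group H-7 with Group H-9.
Every hazard group is within its ocean vessel limit and no segregation rule is violated.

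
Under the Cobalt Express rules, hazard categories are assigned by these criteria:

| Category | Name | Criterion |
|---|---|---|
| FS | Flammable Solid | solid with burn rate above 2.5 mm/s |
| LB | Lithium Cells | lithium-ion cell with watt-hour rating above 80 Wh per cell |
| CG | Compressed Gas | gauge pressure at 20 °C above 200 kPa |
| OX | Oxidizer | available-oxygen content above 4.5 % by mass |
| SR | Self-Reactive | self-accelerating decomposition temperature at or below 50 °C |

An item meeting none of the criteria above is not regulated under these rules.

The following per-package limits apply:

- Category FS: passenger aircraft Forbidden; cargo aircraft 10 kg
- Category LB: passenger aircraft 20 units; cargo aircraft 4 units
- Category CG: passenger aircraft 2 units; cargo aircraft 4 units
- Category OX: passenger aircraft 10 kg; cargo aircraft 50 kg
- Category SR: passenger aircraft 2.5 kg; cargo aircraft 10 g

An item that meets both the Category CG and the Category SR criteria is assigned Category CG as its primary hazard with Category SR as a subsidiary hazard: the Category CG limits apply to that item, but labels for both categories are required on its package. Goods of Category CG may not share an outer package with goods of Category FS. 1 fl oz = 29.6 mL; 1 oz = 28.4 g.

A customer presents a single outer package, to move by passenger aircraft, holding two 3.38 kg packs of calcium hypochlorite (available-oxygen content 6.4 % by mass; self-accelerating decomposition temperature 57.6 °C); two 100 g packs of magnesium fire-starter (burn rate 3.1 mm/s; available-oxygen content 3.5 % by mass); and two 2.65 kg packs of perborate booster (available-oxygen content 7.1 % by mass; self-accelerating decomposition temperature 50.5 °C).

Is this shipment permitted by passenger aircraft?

No

Calcium hypochlorite: available-oxygen content 6.4 % by mass > 4.5 % by mass → Category OX (Oxidizer).
The magnesium fire-starter has burn rate 3.1 mm/s, which is > 2.5 mm/s, so it is Category FS (Flammable Solid).
Perborate booster: available-oxygen content 7.1 % by mass > 4.5 % by mass → Category OX (Oxidizer).
Category OX net quantity: (two 3.38 kg packs = 6.76 kg) + (two 2.65 kg packs = 5.3 kg) = 12.06 kg.
12.06 kg > 10 kg (passenger aircraft limit, Category OX) — over the limit.
Category FS quantity: two 100 g packs = 200 g.
Category FS is Forbidden by passenger aircraft.
The segregation rule (Category CG with Category FS) does not apply to Category OX with Category FS.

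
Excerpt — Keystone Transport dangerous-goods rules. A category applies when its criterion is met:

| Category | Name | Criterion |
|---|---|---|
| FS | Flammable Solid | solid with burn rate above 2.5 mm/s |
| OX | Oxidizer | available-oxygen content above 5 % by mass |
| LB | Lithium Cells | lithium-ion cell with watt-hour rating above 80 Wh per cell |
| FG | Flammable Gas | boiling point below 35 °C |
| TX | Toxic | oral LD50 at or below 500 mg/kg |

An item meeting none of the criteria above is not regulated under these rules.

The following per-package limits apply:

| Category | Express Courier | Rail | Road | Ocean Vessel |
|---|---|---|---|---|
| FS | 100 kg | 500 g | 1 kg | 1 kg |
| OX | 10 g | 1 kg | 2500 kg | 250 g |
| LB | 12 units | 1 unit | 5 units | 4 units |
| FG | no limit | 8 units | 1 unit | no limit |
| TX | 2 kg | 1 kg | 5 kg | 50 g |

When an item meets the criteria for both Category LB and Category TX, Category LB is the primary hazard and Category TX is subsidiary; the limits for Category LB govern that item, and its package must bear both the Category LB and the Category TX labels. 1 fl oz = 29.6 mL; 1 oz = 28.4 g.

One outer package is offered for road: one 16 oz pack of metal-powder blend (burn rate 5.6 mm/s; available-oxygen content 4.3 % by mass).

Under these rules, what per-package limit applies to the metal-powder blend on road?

Burn rate 5.6 mm/s meets the Category FS criterion (Flammable Solid), so the metal-powder blend is Category FS.
The road limit for Category FS is 1 kg.

1 kg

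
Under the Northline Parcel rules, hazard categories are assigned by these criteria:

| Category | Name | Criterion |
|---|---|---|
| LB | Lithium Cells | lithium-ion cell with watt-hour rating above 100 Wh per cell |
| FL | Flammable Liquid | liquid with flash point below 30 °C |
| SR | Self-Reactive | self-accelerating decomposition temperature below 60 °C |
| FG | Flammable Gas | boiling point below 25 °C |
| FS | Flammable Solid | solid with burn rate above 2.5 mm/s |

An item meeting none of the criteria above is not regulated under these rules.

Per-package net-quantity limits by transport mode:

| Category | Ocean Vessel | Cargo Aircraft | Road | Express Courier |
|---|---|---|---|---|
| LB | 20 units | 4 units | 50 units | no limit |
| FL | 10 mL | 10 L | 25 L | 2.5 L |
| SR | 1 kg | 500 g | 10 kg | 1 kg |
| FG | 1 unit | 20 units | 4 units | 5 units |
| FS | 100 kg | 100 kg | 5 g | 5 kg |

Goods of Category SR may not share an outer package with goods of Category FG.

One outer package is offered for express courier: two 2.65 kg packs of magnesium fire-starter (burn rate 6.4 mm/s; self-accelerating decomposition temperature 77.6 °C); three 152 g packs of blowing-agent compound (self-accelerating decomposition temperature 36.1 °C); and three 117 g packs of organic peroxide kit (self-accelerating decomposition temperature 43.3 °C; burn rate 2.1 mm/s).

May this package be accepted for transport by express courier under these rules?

The magnesium fire-starter has burn rate 6.4 mm/s, which is > 2.5 mm/s, so it is Category FS (Flammable Solid).
Self-accelerating decomposition temperature 36.1 °C meets the Category SR criterion (Self-Reactive), so the blowing-agent compound is Category SR.
Organic peroxide kit: self-accelerating decomposition temperature 43.3 °C < 60 °C → Category SR (Self-Reactive).
Category SR net quantity: (three 152 g packs = 456 g) + (three 117 g packs = 351 g) = 807 g.
807 g ≤ 1 kg (express courier limit, Category SR) — within limit.
Category FS quantity: two 2.65 kg packs = 5.3 kg.
That exceeds the Category FS express courier limit of 5 kg.
The segregation rule (Category SR with Category FG) does not apply to Category SR with Category FS.

No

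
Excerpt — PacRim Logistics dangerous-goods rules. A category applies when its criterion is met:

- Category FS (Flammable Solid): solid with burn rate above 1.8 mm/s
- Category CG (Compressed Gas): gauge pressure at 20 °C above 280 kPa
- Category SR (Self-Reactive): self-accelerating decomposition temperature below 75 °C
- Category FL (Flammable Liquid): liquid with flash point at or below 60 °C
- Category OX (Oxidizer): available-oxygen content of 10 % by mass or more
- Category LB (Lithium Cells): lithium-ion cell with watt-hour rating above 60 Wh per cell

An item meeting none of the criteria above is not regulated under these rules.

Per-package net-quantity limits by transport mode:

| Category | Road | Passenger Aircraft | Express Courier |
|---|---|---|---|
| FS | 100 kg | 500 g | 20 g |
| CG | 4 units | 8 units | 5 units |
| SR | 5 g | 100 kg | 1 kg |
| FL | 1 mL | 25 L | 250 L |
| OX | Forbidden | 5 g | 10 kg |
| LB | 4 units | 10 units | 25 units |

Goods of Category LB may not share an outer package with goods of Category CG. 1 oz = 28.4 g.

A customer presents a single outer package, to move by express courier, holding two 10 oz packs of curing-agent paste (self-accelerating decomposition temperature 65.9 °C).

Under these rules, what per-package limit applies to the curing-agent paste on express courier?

Self-accelerating decomposition temperature 65.9 °C meets the Category SR criterion (Self-Reactive), so the curing-agent paste is Category SR.
The express courier limit for Category SR is 1 kg.

1 kg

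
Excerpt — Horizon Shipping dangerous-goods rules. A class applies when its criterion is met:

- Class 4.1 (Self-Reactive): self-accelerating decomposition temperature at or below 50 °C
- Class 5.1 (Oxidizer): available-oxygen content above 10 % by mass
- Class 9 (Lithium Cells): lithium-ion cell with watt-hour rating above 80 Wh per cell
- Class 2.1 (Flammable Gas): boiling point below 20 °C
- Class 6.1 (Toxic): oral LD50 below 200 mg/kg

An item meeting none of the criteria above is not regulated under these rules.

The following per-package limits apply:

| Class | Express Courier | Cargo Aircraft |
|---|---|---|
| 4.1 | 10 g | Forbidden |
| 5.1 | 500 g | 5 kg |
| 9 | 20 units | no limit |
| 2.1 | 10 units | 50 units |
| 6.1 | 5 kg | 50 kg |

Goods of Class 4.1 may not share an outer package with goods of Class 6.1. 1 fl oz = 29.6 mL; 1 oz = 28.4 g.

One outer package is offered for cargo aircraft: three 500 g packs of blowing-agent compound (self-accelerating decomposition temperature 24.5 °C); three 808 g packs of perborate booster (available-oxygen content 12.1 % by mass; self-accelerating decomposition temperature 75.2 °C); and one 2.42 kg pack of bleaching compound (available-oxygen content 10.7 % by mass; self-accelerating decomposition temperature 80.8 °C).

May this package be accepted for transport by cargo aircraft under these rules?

Blowing-agent compound: self-accelerating decomposition temperature 24.5 °C ≤ 50 °C → Class 4.1 (Self-Reactive).
With available-oxygen content 12.1 % by mass (> 10 % by mass), the perborate booster falls in Class 5.1.
With available-oxygen content 10.7 % by mass (> 10 % by mass), the bleaching compound falls in Class 5.1.
Class 4.1 quantity: three 500 g packs = 1.5 kg.
Class 4.1 is Forbidden by cargo aircraft.
Class 5.1 net quantity: (three 808 g packs = 2.424 kg) + 2.42 kg = 4.844 kg.
4.844 kg is within the cargo aircraft limit of 5 kg for Class 5.1.
The segregation rule (Class 4.1 with Class 6.1) does not apply to Class 4.1 with Class 5.1.

No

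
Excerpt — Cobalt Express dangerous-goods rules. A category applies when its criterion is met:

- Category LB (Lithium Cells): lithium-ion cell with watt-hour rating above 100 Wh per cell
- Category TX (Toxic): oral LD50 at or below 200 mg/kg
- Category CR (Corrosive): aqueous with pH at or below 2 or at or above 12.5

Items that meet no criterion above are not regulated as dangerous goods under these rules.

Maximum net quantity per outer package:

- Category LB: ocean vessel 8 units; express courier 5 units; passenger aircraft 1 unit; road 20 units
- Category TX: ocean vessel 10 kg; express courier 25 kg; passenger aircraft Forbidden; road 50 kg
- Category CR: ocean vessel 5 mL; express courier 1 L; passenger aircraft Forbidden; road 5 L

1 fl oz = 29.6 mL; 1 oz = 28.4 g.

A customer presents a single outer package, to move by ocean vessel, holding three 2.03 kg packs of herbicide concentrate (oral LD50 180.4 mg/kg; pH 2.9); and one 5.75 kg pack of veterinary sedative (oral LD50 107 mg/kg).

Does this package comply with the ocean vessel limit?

No

The herbicide concentrate has oral LD50 180.4 mg/kg, which is ≤ 200 mg/kg, so it is Category TX (Toxic).
The veterinary sedative has oral LD50 107 mg/kg, which is ≤ 200 mg/kg, so it is Category TX (Toxic).
Total Category TX: (three 2.03 kg packs = 6.09 kg) + 5.75 kg = 11.84 kg.
11.84 kg > 10 kg (ocean vessel limit, Category TX) — over the limit.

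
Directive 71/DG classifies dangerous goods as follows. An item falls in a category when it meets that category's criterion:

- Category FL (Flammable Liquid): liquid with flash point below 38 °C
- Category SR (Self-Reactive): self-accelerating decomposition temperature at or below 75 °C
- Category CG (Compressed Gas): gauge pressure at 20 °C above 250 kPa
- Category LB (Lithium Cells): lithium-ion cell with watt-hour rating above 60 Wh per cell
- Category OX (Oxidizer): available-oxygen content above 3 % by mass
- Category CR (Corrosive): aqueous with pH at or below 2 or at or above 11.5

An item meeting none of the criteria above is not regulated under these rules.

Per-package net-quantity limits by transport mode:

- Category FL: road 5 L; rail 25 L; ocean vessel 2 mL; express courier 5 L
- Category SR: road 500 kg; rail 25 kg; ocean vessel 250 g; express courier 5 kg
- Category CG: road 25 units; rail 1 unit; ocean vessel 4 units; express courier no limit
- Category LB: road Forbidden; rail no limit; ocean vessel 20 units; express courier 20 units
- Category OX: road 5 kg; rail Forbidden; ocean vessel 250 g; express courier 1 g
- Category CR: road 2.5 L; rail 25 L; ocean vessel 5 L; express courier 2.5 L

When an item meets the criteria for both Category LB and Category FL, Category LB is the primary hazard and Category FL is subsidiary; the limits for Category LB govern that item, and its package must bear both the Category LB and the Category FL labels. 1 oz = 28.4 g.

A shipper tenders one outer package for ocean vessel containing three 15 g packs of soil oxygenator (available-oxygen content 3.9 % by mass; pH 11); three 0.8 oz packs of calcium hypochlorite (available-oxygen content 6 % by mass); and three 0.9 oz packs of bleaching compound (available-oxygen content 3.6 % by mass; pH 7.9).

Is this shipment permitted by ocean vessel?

Available-oxygen content 3.9 % by mass meets the Category OX criterion (Oxidizer), so the soil oxygenator is Category OX.
With available-oxygen content 6 % by mass (> 3 % by mass), the calcium hypochlorite falls in Category OX.
Available-oxygen content 3.6 % by mass meets the Category OX criterion (Oxidizer), so the bleaching compound is Category OX.
Category OX net quantity: (three 15 g packs = 45 g) + (three 0.8 oz packs = 68.16 g) + (three 0.9 oz packs = 76.68 g) = 189.84 g.
189.84 g is within the ocean vessel limit of 250 g for Category OX.

Yes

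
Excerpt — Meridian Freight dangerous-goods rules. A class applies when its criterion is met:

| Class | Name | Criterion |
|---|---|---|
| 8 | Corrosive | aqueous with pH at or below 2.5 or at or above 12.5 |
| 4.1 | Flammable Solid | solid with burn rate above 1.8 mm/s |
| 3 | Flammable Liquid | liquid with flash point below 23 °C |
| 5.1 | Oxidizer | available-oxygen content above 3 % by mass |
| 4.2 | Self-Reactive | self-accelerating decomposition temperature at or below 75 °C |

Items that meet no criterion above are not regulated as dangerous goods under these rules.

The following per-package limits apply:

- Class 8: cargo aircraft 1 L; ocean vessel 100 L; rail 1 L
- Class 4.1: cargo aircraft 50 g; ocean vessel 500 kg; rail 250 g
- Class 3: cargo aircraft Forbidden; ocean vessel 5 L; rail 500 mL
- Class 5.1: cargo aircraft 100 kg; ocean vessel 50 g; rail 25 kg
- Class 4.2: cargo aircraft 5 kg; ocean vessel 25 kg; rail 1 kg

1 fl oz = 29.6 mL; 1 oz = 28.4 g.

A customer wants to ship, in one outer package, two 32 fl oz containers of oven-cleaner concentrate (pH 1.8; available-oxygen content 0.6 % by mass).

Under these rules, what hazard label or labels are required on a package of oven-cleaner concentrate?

Class 8

pH 1.8 meets the Class 8 criterion (Corrosive), so the oven-cleaner concentrate is Class 8.
Only the Class 8 label is required.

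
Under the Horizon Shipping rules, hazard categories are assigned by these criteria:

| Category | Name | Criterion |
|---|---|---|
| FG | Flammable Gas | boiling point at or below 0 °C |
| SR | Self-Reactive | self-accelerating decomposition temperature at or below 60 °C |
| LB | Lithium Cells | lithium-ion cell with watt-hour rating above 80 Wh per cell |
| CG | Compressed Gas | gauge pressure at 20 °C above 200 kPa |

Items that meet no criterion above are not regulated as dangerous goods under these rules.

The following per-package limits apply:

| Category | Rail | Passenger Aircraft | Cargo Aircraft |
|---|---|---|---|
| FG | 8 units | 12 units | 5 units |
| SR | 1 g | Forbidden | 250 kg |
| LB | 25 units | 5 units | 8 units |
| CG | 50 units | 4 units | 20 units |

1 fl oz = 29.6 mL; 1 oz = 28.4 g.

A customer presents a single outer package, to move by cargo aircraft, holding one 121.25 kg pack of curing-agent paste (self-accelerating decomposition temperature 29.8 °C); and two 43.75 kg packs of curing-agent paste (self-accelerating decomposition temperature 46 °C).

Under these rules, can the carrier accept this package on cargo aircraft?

Yes

With self-accelerating decomposition temperature 29.8 °C (≤ 60 °C), the curing-agent paste falls in Category SR.
Self-accelerating decomposition temperature 46 °C meets the Category SR criterion (Self-Reactive), so the curing-agent paste is Category SR.
Total Category SR: 121.25 kg + (two 43.75 kg packs = 87.5 kg) = 208.75 kg.
That is within the Category SR cargo aircraft limit of 250 kg.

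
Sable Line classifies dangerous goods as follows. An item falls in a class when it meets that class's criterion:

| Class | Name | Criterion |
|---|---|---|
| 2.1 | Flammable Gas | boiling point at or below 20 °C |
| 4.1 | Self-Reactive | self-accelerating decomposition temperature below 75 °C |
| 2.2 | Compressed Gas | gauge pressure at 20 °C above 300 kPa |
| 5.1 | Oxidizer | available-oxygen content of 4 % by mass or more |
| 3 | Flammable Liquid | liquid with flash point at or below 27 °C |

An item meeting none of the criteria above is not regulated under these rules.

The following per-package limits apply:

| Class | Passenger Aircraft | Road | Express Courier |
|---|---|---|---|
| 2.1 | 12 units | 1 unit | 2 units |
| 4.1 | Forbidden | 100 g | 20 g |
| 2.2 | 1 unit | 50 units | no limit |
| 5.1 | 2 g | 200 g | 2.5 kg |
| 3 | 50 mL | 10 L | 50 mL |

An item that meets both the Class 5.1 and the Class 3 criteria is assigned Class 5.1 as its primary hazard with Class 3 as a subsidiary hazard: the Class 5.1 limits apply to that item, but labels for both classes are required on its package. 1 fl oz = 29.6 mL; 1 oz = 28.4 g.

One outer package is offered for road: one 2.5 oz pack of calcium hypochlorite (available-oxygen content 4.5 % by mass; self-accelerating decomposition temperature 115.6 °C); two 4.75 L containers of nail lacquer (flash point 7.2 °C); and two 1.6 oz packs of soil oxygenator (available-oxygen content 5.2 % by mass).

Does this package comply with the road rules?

The calcium hypochlorite has available-oxygen content 4.5 % by mass, which is ≥ 4 % by mass, so it is Class 5.1 (Oxidizer).
Nail lacquer: flash point 7.2 °C ≤ 27 °C → Class 3 (Flammable Liquid).
The soil oxygenator has available-oxygen content 5.2 % by mass, which is ≥ 4 % by mass, so it is Class 5.1 (Oxidizer).
Class 3 quantity: two 4.75 L containers = 9.5 L.
9.5 L ≤ 10 L (road limit, Class 3) — within limit.
Total Class 5.1: (one 2.5 oz pack = 71 g) + (two 1.6 oz packs = 90.88 g) = 161.88 g.
161.88 g ≤ 200 g (road limit, Class 5.1) — within limit.
Every hazard class is within its road limit and no segregation rule is violated.

Yes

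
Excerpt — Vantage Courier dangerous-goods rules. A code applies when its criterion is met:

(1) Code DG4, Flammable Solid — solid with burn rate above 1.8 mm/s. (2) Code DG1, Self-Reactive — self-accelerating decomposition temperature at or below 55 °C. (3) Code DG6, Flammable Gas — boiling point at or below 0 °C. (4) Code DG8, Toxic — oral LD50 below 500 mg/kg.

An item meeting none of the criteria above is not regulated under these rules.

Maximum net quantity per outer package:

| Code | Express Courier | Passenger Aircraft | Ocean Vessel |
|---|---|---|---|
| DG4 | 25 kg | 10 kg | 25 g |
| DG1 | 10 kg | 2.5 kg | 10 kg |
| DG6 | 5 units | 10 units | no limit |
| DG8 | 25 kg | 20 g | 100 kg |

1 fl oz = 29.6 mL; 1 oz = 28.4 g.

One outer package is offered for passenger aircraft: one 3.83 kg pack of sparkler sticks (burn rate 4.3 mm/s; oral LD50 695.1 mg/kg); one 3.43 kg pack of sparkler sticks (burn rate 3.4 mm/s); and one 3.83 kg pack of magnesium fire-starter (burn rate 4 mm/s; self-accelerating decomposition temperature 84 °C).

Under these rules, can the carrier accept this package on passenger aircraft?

No

With burn rate 4.3 mm/s (> 1.8 mm/s), the sparkler sticks fall in Code DG4.
Burn rate 3.4 mm/s meets the Code DG4 criterion (Flammable Solid), so the sparkler sticks are Code DG4.
Magnesium fire-starter: burn rate 4 mm/s > 1.8 mm/s → Code DG4 (Flammable Solid).
Total Code DG4: 3.83 kg + 3.43 kg + 3.83 kg = 11.09 kg.
11.09 kg exceeds the passenger aircraft limit of 10 kg for Code DG4.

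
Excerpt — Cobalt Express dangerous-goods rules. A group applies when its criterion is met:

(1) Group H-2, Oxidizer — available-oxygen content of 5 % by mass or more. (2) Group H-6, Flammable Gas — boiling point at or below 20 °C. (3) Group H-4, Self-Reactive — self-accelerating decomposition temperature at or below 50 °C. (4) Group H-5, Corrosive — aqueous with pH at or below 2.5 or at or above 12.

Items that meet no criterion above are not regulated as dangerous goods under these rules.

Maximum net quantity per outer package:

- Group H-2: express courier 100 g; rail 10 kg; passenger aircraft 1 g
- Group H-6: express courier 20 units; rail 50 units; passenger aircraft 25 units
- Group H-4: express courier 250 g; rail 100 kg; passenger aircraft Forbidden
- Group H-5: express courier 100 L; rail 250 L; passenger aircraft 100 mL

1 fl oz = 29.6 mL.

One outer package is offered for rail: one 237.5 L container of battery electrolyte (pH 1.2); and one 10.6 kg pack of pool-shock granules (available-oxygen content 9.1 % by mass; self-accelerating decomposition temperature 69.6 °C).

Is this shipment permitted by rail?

No

pH 1.2 meets the Group H-5 criterion (Corrosive), so the battery electrolyte is Group H-5.
The pool-shock granules have available-oxygen content 9.1 % by mass, which is ≥ 5 % by mass, so they are Group H-2 (Oxidizer).
Group H-2 quantity: 10.6 kg.
That exceeds the Group H-2 rail limit of 10 kg.
Group H-5 quantity: 237.5 L.
237.5 L ≤ 250 L (rail limit, Group H-5) — within limit.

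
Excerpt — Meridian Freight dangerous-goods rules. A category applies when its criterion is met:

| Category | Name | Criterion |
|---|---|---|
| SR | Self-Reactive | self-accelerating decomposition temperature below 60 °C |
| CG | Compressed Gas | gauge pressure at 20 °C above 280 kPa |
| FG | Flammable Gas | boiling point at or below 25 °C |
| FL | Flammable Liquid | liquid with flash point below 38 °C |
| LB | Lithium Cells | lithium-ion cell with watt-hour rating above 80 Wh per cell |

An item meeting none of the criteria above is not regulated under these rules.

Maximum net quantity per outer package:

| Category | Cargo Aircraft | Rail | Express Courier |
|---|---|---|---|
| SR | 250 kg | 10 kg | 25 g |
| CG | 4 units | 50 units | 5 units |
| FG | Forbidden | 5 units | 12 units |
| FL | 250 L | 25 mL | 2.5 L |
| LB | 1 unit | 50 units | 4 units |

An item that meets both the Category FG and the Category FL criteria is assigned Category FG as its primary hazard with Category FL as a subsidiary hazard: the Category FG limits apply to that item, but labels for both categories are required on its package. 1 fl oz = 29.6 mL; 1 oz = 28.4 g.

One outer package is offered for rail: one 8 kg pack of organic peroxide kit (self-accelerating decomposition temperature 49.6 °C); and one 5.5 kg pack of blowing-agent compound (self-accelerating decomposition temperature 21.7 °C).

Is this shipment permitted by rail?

The organic peroxide kit has self-accelerating decomposition temperature 49.6 °C, which is < 60 °C, so it is Category SR (Self-Reactive).
Blowing-agent compound: self-accelerating decomposition temperature 21.7 °C < 60 °C → Category SR (Self-Reactive).
Category SR net quantity: 8 kg + 5.5 kg = 13.5 kg.
That exceeds the Category SR rail limit of 10 kg.

No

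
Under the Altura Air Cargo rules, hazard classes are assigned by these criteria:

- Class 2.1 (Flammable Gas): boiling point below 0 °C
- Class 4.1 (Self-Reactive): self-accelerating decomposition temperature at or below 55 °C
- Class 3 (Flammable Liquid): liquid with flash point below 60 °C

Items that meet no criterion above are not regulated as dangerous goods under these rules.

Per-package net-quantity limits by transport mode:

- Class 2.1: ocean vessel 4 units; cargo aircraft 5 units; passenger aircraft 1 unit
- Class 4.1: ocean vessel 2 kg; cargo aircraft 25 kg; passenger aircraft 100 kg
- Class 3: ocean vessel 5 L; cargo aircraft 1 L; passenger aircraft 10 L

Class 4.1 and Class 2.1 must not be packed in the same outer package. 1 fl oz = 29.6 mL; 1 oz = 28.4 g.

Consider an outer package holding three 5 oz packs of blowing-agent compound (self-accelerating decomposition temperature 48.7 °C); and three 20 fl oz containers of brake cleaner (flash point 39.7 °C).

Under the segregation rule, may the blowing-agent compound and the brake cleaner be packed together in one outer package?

Blowing-agent compound: self-accelerating decomposition temperature 48.7 °C ≤ 55 °C → Class 4.1 (Self-Reactive).
The brake cleaner has flash point 39.7 °C, which is < 60 °C, so it is Class 3 (Flammable Liquid).
No segregation rule bars Class 4.1 with Class 3.

Yes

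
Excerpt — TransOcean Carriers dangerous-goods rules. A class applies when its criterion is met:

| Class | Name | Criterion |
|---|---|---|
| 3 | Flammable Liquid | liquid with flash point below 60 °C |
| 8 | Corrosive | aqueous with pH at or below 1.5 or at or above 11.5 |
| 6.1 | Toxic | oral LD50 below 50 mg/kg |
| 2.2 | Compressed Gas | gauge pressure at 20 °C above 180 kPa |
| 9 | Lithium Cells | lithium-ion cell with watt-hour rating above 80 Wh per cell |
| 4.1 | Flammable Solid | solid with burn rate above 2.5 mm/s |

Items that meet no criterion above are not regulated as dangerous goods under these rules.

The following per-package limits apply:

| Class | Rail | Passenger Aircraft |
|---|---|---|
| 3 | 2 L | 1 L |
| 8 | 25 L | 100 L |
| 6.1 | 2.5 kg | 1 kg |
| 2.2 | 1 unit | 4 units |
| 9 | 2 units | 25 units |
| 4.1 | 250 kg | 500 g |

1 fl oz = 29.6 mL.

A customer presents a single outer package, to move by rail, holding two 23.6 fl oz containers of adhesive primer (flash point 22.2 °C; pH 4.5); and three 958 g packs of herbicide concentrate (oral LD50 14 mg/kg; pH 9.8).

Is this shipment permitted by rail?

No

With flash point 22.2 °C (< 60 °C), the adhesive primer falls in Class 3.
The herbicide concentrate has oral LD50 14 mg/kg, which is < 50 mg/kg, so it is Class 6.1 (Toxic).
Class 3 quantity: two 23.6 fl oz containers = 1397.12 mL.
1397.12 mL ≤ 2 L (rail limit, Class 3) — within limit.
Class 6.1 quantity: three 958 g packs = 2.874 kg.
That exceeds the Class 6.1 rail limit of 2.5 kg.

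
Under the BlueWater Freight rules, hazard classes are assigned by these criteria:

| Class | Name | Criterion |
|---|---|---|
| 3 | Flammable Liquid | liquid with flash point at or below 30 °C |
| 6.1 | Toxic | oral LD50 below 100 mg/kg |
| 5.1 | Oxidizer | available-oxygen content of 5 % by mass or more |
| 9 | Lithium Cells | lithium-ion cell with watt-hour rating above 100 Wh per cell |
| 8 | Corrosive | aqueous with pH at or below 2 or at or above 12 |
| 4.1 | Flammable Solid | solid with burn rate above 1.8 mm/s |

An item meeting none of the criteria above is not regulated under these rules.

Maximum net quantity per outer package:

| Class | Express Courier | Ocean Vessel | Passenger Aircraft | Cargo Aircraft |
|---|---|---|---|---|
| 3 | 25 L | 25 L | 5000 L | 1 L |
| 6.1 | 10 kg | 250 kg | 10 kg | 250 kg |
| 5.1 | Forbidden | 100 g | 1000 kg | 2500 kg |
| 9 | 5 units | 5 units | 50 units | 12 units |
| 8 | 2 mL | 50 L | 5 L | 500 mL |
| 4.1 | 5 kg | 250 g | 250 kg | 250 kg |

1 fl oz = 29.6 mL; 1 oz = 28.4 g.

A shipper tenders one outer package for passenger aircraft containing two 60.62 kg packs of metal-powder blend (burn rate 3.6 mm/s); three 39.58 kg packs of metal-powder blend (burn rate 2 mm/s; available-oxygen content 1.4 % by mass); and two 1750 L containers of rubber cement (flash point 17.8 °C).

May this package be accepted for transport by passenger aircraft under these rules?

Yes

Burn rate 3.6 mm/s meets the Class 4.1 criterion (Flammable Solid), so the metal-powder blend is Class 4.1.
Metal-powder blend: burn rate 2 mm/s > 1.8 mm/s → Class 4.1 (Flammable Solid).
Flash point 17.8 °C meets the Class 3 criterion (Flammable Liquid), so the rubber cement is Class 3.
Class 4.1 net quantity: (two 60.62 kg packs = 121.24 kg) + (three 39.58 kg packs = 118.74 kg) = 239.98 kg.
239.98 kg ≤ 250 kg (passenger aircraft limit, Class 4.1) — within limit.
Class 3 quantity: two 1750 L containers = 3500 L.
3500 L is within the passenger aircraft limit of 5000 L for Class 3.
Every hazard class is within its passenger aircraft limit and no segregation rule is violated.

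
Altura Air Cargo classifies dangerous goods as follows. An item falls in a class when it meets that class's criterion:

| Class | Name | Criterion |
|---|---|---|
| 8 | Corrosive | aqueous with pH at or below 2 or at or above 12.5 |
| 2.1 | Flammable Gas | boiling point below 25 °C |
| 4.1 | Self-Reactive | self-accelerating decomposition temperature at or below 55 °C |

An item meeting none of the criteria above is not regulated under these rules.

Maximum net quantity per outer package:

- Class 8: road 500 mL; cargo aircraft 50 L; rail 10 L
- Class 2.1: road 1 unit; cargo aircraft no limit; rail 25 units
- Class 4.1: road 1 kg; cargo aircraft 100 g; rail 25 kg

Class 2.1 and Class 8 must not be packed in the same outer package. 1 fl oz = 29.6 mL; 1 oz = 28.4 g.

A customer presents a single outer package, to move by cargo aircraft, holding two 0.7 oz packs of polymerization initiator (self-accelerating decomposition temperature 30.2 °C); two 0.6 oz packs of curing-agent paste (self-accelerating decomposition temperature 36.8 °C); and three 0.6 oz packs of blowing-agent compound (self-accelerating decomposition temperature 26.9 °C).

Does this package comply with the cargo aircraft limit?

No

Polymerization initiator: self-accelerating decomposition temperature 30.2 °C ≤ 55 °C → Class 4.1 (Self-Reactive).
Curing-agent paste: self-accelerating decomposition temperature 36.8 °C ≤ 55 °C → Class 4.1 (Self-Reactive).
With self-accelerating decomposition temperature 26.9 °C (≤ 55 °C), the blowing-agent compound falls in Class 4.1.
Total Class 4.1: (two 0.7 oz packs = 39.76 g) + (two 0.6 oz packs = 34.08 g) + (three 0.6 oz packs = 51.12 g) = 124.96 g.
124.96 g > 100 g (cargo aircraft limit, Class 4.1) — over the limit.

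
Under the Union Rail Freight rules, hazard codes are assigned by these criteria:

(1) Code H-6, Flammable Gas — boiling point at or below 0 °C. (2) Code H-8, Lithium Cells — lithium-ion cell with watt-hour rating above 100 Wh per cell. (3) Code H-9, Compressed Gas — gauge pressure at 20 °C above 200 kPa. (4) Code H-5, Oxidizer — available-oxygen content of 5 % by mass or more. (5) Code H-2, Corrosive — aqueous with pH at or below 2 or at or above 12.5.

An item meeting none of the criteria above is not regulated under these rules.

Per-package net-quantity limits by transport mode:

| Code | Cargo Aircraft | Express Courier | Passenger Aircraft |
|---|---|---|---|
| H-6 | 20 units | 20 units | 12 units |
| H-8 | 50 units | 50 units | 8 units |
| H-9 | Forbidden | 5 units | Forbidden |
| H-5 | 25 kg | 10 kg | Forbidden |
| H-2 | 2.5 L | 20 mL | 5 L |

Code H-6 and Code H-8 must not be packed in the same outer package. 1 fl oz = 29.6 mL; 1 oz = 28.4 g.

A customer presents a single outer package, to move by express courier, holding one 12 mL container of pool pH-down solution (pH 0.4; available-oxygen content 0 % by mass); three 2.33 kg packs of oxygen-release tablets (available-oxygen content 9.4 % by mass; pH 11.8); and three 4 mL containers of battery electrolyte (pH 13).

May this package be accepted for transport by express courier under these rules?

No

Pool pH-down solution: pH 0.4 ≤ 2 → Code H-2 (Corrosive).
Oxygen-release tablets: available-oxygen content 9.4 % by mass ≥ 5 % by mass → Code H-5 (Oxidizer).
With pH 13 (≥ 12.5), the battery electrolyte falls in Code H-2.
Total Code H-2: 12 mL + (three 4 mL containers = 12 mL) = 24 mL.
24 mL > 20 mL (express courier limit, Code H-2) — over the limit.
Code H-5 quantity: three 2.33 kg packs = 6.99 kg.
6.99 kg ≤ 10 kg (express courier limit, Code H-5) — within limit.
The segregation rule (Code H-6 with Code H-8) does not apply to Code H-2 with Code H-5.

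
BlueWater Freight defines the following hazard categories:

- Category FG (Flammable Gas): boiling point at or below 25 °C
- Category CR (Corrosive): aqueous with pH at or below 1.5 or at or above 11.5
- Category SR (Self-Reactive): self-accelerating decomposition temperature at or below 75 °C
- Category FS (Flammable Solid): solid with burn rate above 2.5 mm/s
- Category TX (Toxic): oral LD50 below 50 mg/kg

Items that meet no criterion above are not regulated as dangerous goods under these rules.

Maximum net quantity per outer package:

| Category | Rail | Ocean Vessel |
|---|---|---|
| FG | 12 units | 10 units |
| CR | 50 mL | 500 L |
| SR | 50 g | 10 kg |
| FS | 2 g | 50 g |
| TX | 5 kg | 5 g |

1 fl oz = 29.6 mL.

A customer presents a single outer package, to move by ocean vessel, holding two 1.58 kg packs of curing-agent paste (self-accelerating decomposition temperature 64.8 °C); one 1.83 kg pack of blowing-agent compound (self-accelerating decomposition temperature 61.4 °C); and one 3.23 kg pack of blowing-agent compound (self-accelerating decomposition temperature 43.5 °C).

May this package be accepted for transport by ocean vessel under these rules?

Yes

The curing-agent paste has self-accelerating decomposition temperature 64.8 °C, which is ≤ 75 °C, so it is Category SR (Self-Reactive).
Self-accelerating decomposition temperature 61.4 °C meets the Category SR criterion (Self-Reactive), so the blowing-agent compound is Category SR.
Self-accelerating decomposition temperature 43.5 °C meets the Category SR criterion (Self-Reactive), so the blowing-agent compound is Category SR.
Category SR net quantity: (two 1.58 kg packs = 3.16 kg) + 1.83 kg + 3.23 kg = 8.22 kg.
8.22 kg ≤ 10 kg (ocean vessel limit, Category SR) — within limit.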